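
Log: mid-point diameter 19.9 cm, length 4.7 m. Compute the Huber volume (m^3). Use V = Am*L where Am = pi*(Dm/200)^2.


Huber: V = Am * L,  Am = pi*(Dm/200)^2
Am = pi*(19.9/200)^2 = 0.031103 m^2
V = 0.031103*4.7 = 0.1462 m^3

0.1462


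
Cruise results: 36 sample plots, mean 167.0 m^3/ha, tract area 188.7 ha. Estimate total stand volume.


Formula: Total Volume = Mean Volume per ha * Total Area
Total Volume = 167.0 m^3/ha * 188.7 ha
Total Volume = 31513 m^3

31513


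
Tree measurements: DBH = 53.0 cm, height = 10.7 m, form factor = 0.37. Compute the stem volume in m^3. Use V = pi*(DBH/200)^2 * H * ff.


Formula: V = pi * (DBH/200)^2 * H * ff
Radius = DBH/200 = 53.0/200 = 0.265 m
Radius^2 = 0.265^2 = 0.070225 m^2
V = pi * 0.070225 * 10.7 * 0.37
V = 0.873 m^3

0.873


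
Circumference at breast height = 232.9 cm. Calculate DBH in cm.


Formula: DBH = C / pi
DBH = 232.9 / pi
pi = 3.14159...
DBH = 74.1 cm

74.1


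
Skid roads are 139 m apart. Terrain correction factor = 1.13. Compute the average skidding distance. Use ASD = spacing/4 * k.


Formula: ASD = (spacing / 4) * correction
Uncorrected distance = spacing / 4 = 139 / 4 = 34.75 m
ASD = 34.75 * 1.13 = 39 m

39


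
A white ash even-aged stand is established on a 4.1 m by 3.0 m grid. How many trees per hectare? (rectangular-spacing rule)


Formula: TPH = 10000 m^2/ha / (spacing_x * spacing_y)
Area per tree = 4.1 m * 3.0 m = 12.3 m^2
TPH = 10000 / 12.3 = 813 trees/ha

813


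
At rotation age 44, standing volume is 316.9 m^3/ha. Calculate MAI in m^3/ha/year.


Formula: MAI = Total Volume / Stand Age
MAI = 316.9 m^3/ha / 44 years
MAI = 7.2 m^3/ha/year

7.2


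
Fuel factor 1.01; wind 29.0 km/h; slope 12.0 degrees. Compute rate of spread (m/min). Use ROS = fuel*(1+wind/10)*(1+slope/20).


Formula: ROS = fuel * (1 + wind/10) * (1 + slope/20)
Wind factor = 1 + 29.0/10 = 3.9
Slope factor = 1 + 12.0/20 = 1.6
ROS = 1.01 * 3.9 * 1.6 = 6.3 m/min

6.3


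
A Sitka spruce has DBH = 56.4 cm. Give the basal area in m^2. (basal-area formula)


Formula: BA = pi * (DBH/2)^2 / 10000  (cm^2 to m^2)
Radius = DBH/2 = 56.4/2 = 28.2 cm
BA = pi * 28.2^2 / 10000
   = 2498.3201 cm^2 / 10000
   = 0.2498 m^2

0.2498


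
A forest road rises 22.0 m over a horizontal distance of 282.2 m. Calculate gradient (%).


Formula: Gradient = rise / run * 100
Gradient = 22.0 / 282.2 * 100 = 7.8%

7.8


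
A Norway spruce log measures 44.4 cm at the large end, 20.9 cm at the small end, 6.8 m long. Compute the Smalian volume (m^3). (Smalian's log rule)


Smalian: V = (A1 + A2)/2 * L,  A = pi*(D/200)^2
A1 = pi*(44.4/200)^2 = 0.15483 m^2
A2 = pi*(20.9/200)^2 = 0.034307 m^2
V = (0.15483+0.034307)/2*6.8 = 0.6431 m^3

0.6431


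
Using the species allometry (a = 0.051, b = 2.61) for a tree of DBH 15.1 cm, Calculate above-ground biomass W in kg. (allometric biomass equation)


Formula: W = a * DBH^b  (allometric power law)
DBH^b = 15.1^2.61 = 1194.3451
W = 0.051 * 1194.3451 = 60.9 kg

60.9


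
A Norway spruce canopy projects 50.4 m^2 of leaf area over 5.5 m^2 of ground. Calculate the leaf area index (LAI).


Formula: LAI = total leaf area / ground area  (dimensionless)
LAI = 50.4 m^2 / 5.5 m^2
LAI = 9.16

9.16


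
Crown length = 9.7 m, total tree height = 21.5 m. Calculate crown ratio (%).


Formula: Crown Ratio = (Crown Length / Total Height) * 100
CR = (9.7 m / 21.5 m) * 100
CR = 0.4512 * 100 = 45.1%

45.1


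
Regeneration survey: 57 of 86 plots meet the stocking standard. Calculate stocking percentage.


Formula: Stocking % = stocked plots / total plots * 100
Stocking = 57 / 86 * 100
Stocking = 0.6628 * 100 = 66.3%

66.3


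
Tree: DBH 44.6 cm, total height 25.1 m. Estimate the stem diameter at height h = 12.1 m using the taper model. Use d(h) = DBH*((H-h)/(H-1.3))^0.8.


Taper: d(h) = DBH * ((H - h) / (H - 1.3))^0.8
Numerator = H - h = 25.1 - 12.1 = 13.0 m
Denominator = H - 1.3 = 25.1 - 1.3 = 23.8 m
Ratio = 13.0 / 23.8 = 0.54622
d = 44.6 * 0.54622^0.8 = 27.5 cm

27.5


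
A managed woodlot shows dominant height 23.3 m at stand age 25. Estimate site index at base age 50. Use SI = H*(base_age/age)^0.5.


Formula: SI = H_dom * (base_age / age)^0.5
Age ratio = 50 / 25 = 2.0
sqrt(age_ratio) = 1.41421
SI = 23.3 * 1.41421 = 33.0 m

33.0


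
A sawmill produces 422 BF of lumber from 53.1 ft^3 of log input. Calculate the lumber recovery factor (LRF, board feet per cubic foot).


Formula: LRF = Lumber Output (BF) / Log Input (ft^3)
LRF = 422 BF / 53.1 ft^3
LRF = 7.95 BF/ft^3

7.95


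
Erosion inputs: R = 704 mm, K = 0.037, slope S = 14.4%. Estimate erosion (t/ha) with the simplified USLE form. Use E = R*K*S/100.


Formula: E = R * K * S / 100  (simplified USLE)
R * K = 704 * 0.037 = 26.048
E = 26.048 * 14.4 / 100 = 3.75 t/ha

3.75


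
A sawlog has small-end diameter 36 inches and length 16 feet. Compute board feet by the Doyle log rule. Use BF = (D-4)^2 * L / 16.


Doyle: BF = (D - 4)^2 * L / 16
Adjusted diameter = 36 - 4 = 32 in
(D-4)^2 = 32^2 = 1024
BF = 1024 * 16 / 16 = 1024 BF

1024


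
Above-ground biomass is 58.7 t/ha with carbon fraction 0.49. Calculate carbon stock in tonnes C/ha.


Formula: Carbon Stock = Biomass * Carbon Fraction
C = 58.7 t/ha * 0.49
C = 28.8 t C/ha

28.8


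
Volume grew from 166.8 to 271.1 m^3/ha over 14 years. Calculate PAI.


Formula: PAI = (V_T2 - V_T1) / (T2 - T1)
Volume increment = 271.1 - 166.8 = 104.3 m^3/ha
PAI = 104.3 / 14 = 7.45 m^3/ha/year

7.45


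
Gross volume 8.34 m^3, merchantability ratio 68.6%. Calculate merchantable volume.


Formula: MV = V_total * (merchantable_pct / 100)
Merchantable fraction = 68.6% / 100 = 0.686
MV = 8.34 m^3 * 0.686 = 5.721 m^3

5.721


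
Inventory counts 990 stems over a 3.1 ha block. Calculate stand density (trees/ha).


Formula: Stand Density = N_trees / Area_ha
Density = 990 trees / 3.1 ha
Density = 319 trees/ha

319


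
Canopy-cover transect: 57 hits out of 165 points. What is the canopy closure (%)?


Formula: Canopy closure = covered points / total points * 100
Closure = 57 / 165 * 100
Closure = 0.3455 * 100 = 34.5%

34.5


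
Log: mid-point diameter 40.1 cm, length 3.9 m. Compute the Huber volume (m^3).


Huber: V = Am * L,  Am = pi*(Dm/200)^2
Am = pi*(40.1/200)^2 = 0.126293 m^2
V = 0.126293*3.9 = 0.4925 m^3

0.4925


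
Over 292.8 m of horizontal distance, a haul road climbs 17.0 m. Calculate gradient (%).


Formula: Gradient = rise / run * 100
Gradient = 17.0 / 292.8 * 100 = 5.8%

5.8


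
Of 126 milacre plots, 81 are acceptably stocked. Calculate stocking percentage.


Formula: Stocking % = stocked plots / total plots * 100
Stocking = 81 / 126 * 100
Stocking = 0.6429 * 100 = 64.3%

64.3


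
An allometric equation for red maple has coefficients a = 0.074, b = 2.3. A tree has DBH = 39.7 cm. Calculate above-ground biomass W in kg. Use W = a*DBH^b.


Formula: W = a * DBH^b  (allometric power law)
DBH^b = 39.7^2.3 = 4755.7407
W = 0.074 * 4755.7407 = 351.9 kg

351.9


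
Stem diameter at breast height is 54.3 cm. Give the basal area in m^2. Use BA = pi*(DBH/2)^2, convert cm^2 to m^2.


Formula: BA = pi * (DBH/2)^2 / 10000  (cm^2 to m^2)
Radius = DBH/2 = 54.3/2 = 27.15 cm
BA = pi * 27.15^2 / 10000
   = 2315.7386 cm^2 / 10000
   = 0.2316 m^2

0.2316


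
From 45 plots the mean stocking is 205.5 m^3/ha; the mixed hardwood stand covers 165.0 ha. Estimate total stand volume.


Formula: Total Volume = Mean Volume per ha * Total Area
Total Volume = 205.5 m^3/ha * 165.0 ha
Total Volume = 33908 m^3

33908


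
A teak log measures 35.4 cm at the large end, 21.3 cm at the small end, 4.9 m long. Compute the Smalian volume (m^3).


Smalian: V = (A1 + A2)/2 * L,  A = pi*(D/200)^2
A1 = pi*(35.4/200)^2 = 0.098423 m^2
A2 = pi*(21.3/200)^2 = 0.035633 m^2
V = (0.098423+0.035633)/2*4.9 = 0.3284 m^3

0.3284


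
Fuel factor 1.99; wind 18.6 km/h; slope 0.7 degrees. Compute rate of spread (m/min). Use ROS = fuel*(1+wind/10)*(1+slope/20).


Formula: ROS = fuel * (1 + wind/10) * (1 + slope/20)
Wind factor = 1 + 18.6/10 = 2.86
Slope factor = 1 + 0.7/20 = 1.035
ROS = 1.99 * 2.86 * 1.035 = 5.89 m/min

5.89


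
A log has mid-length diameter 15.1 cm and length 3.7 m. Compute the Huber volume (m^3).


Huber: V = Am * L,  Am = pi*(Dm/200)^2
Am = pi*(15.1/200)^2 = 0.017908 m^2
V = 0.017908*3.7 = 0.0663 m^3

0.0663


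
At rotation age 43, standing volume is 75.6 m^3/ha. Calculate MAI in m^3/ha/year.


Formula: MAI = Total Volume / Stand Age
MAI = 75.6 m^3/ha / 43 years
MAI = 1.76 m^3/ha/year

1.76


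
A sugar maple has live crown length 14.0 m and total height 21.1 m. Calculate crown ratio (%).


Formula: Crown Ratio = (Crown Length / Total Height) * 100
CR = (14.0 m / 21.1 m) * 100
CR = 0.6635 * 100 = 66.4%

66.4


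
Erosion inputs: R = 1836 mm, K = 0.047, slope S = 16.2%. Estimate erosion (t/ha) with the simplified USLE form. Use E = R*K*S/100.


Formula: E = R * K * S / 100  (simplified USLE)
R * K = 1836 * 0.047 = 86.292
E = 86.292 * 16.2 / 100 = 13.98 t/ha

13.98


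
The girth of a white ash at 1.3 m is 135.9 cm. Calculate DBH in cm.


Formula: DBH = C / pi
DBH = 135.9 / pi
pi = 3.14159...
DBH = 43.3 cm

43.3


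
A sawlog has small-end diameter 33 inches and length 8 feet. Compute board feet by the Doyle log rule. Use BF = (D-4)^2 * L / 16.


Doyle: BF = (D - 4)^2 * L / 16
Adjusted diameter = 33 - 4 = 29 in
(D-4)^2 = 29^2 = 841
BF = 841 * 8 / 16 = 421 BF

421


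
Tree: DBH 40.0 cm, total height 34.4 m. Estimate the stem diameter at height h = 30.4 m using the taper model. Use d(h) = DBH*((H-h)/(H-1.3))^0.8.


Taper: d(h) = DBH * ((H - h) / (H - 1.3))^0.8
Numerator = H - h = 34.4 - 30.4 = 4.0 m
Denominator = H - 1.3 = 34.4 - 1.3 = 33.1 m
Ratio = 4.0 / 33.1 = 0.12085
d = 40.0 * 0.12085^0.8 = 7.4 cm

7.4


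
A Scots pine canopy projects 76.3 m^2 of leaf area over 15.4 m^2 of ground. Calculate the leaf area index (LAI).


Formula: LAI = total leaf area / ground area  (dimensionless)
LAI = 76.3 m^2 / 15.4 m^2
LAI = 4.95

4.95


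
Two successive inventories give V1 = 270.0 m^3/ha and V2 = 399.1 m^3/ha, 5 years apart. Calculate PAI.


Formula: PAI = (V_T2 - V_T1) / (T2 - T1)
Volume increment = 399.1 - 270.0 = 129.1 m^3/ha
PAI = 129.1 / 5 = 25.82 m^3/ha/year

25.82


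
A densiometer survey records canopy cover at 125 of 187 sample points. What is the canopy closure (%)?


Formula: Canopy closure = covered points / total points * 100
Closure = 125 / 187 * 100
Closure = 0.6684 * 100 = 66.8%

66.8


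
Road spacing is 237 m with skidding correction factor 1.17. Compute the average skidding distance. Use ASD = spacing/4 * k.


Formula: ASD = (spacing / 4) * correction
Uncorrected distance = spacing / 4 = 237 / 4 = 59.25 m
ASD = 59.25 * 1.17 = 69 m

69


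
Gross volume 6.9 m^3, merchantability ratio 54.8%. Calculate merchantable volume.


Formula: MV = V_total * (merchantable_pct / 100)
Merchantable fraction = 54.8% / 100 = 0.548
MV = 6.9 m^3 * 0.548 = 3.781 m^3

3.781


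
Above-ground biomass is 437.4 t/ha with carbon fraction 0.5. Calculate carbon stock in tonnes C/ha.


Formula: Carbon Stock = Biomass * Carbon Fraction
C = 437.4 t/ha * 0.5
C = 218.7 t C/ha

218.7


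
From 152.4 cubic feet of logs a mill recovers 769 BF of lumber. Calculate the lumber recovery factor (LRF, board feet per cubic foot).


Formula: LRF = Lumber Output (BF) / Log Input (ft^3)
LRF = 769 BF / 152.4 ft^3
LRF = 5.05 BF/ft^3

5.05


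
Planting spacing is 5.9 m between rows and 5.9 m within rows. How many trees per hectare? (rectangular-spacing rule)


Formula: TPH = 10000 m^2/ha / (spacing_x * spacing_y)
Area per tree = 5.9 m * 5.9 m = 34.81 m^2
TPH = 10000 / 34.81 = 287 trees/ha

287


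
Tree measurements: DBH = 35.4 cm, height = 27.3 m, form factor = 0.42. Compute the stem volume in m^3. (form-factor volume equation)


Formula: V = pi * (DBH/200)^2 * H * ff
Radius = DBH/200 = 35.4/200 = 0.177 m
Radius^2 = 0.177^2 = 0.031329 m^2
V = pi * 0.031329 * 27.3 * 0.42
V = 1.129 m^3

1.129


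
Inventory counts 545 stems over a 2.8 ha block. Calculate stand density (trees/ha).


Formula: Stand Density = N_trees / Area_ha
Density = 545 trees / 2.8 ha
Density = 195 trees/ha

195


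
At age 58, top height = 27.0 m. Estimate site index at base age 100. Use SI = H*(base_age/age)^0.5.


Formula: SI = H_dom * (base_age / age)^0.5
Age ratio = 100 / 58 = 1.72414
sqrt(age_ratio) = 1.31306
SI = 27.0 * 1.31306 = 35.5 m

35.5


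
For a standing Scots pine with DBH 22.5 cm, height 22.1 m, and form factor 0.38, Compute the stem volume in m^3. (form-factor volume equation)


Formula: V = pi * (DBH/200)^2 * H * ff
Radius = DBH/200 = 22.5/200 = 0.1125 m
Radius^2 = 0.1125^2 = 0.01265625 m^2
V = pi * 0.01265625 * 22.1 * 0.38
V = 0.334 m^3

0.334


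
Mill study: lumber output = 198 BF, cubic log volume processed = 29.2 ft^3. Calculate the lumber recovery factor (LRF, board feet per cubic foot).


Formula: LRF = Lumber Output (BF) / Log Input (ft^3)
LRF = 198 BF / 29.2 ft^3
LRF = 6.78 BF/ft^3

6.78


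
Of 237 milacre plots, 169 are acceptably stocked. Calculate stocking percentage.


Formula: Stocking % = stocked plots / total plots * 100
Stocking = 169 / 237 * 100
Stocking = 0.7131 * 100 = 71.3%

71.3


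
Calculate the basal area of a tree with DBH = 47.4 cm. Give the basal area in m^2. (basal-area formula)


Formula: BA = pi * (DBH/2)^2 / 10000  (cm^2 to m^2)
Radius = DBH/2 = 47.4/2 = 23.7 cm
BA = pi * 23.7^2 / 10000
   = 1764.6012 cm^2 / 10000
   = 0.1765 m^2

0.1765


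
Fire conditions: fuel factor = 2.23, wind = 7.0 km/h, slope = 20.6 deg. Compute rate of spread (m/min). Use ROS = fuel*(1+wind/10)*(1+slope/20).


Formula: ROS = fuel * (1 + wind/10) * (1 + slope/20)
Wind factor = 1 + 7.0/10 = 1.7
Slope factor = 1 + 20.6/20 = 2.03
ROS = 2.23 * 1.7 * 2.03 = 7.7 m/min

7.7


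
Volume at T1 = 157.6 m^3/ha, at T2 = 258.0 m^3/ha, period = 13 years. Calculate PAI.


Formula: PAI = (V_T2 - V_T1) / (T2 - T1)
Volume increment = 258.0 - 157.6 = 100.4 m^3/ha
PAI = 100.4 / 13 = 7.72 m^3/ha/year

7.72


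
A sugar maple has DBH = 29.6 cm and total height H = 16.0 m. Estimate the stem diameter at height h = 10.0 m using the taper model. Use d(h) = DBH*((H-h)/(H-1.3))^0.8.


Taper: d(h) = DBH * ((H - h) / (H - 1.3))^0.8
Numerator = H - h = 16.0 - 10.0 = 6.0 m
Denominator = H - 1.3 = 16.0 - 1.3 = 14.7 m
Ratio = 6.0 / 14.7 = 0.40816
d = 29.6 * 0.40816^0.8 = 14.5 cm

14.5


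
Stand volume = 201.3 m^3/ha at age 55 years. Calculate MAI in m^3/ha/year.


Formula: MAI = Total Volume / Stand Age
MAI = 201.3 m^3/ha / 55 years
MAI = 3.66 m^3/ha/year

3.66


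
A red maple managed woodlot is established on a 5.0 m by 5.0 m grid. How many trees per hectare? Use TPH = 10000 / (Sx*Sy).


Formula: TPH = 10000 m^2/ha / (spacing_x * spacing_y)
Area per tree = 5.0 m * 5.0 m = 25.0 m^2
TPH = 10000 / 25.0 = 400 trees/ha

400


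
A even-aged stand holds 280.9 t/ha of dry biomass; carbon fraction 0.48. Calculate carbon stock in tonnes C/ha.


Formula: Carbon Stock = Biomass * Carbon Fraction
C = 280.9 t/ha * 0.48
C = 134.8 t C/ha

134.8


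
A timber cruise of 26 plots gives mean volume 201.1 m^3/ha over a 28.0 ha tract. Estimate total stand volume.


Formula: Total Volume = Mean Volume per ha * Total Area
Total Volume = 201.1 m^3/ha * 28.0 ha
Total Volume = 5631 m^3

5631


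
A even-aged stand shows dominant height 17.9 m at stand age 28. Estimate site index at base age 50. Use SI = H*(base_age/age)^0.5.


Formula: SI = H_dom * (base_age / age)^0.5
Age ratio = 50 / 28 = 1.78571
sqrt(age_ratio) = 1.33631
SI = 17.9 * 1.33631 = 23.9 m

23.9


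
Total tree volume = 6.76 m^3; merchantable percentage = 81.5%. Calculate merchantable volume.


Formula: MV = V_total * (merchantable_pct / 100)
Merchantable fraction = 81.5% / 100 = 0.815
MV = 6.76 m^3 * 0.815 = 5.509 m^3

5.509


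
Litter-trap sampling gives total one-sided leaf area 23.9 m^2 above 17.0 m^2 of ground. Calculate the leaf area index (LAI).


Formula: LAI = total leaf area / ground area  (dimensionless)
LAI = 23.9 m^2 / 17.0 m^2
LAI = 1.41

1.41


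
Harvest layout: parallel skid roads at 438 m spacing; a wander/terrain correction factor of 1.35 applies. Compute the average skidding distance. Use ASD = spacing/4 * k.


Formula: ASD = (spacing / 4) * correction
Uncorrected distance = spacing / 4 = 438 / 4 = 109.5 m
ASD = 109.5 * 1.35 = 148 m

148


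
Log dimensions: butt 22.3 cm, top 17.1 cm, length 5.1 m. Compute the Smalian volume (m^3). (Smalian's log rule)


Smalian: V = (A1 + A2)/2 * L,  A = pi*(D/200)^2
A1 = pi*(22.3/200)^2 = 0.039057 m^2
A2 = pi*(17.1/200)^2 = 0.022966 m^2
V = (0.039057+0.022966)/2*5.1 = 0.1582 m^3

0.1582


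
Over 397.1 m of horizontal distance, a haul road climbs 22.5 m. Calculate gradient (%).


Formula: Gradient = rise / run * 100
Gradient = 22.5 / 397.1 * 100 = 5.7%

5.7


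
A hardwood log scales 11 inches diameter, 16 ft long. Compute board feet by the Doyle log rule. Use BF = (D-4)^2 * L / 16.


Doyle: BF = (D - 4)^2 * L / 16
Adjusted diameter = 11 - 4 = 7 in
(D-4)^2 = 7^2 = 49
BF = 49 * 16 / 16 = 49 BF

49


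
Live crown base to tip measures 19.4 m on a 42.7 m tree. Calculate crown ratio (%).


Formula: Crown Ratio = (Crown Length / Total Height) * 100
CR = (19.4 m / 42.7 m) * 100
CR = 0.4543 * 100 = 45.4%

45.4


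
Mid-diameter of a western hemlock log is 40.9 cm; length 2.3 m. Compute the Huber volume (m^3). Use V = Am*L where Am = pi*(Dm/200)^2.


Huber: V = Am * L,  Am = pi*(Dm/200)^2
Am = pi*(40.9/200)^2 = 0.131382 m^2
V = 0.131382*2.3 = 0.3022 m^3

0.3022


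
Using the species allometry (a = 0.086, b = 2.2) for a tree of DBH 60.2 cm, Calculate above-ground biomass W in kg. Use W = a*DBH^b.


Formula: W = a * DBH^b  (allometric power law)
DBH^b = 60.2^2.2 = 8224.5526
W = 0.086 * 8224.5526 = 707.3 kg

707.3


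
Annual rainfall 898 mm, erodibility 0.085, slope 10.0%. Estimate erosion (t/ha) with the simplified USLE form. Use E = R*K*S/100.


Formula: E = R * K * S / 100  (simplified USLE)
R * K = 898 * 0.085 = 76.33
E = 76.33 * 10.0 / 100 = 7.63 t/ha

7.63


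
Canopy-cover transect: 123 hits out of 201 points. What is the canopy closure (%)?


Formula: Canopy closure = covered points / total points * 100
Closure = 123 / 201 * 100
Closure = 0.6119 * 100 = 61.2%

61.2


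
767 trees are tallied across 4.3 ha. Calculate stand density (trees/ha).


Formula: Stand Density = N_trees / Area_ha
Density = 767 trees / 4.3 ha
Density = 178 trees/ha

178


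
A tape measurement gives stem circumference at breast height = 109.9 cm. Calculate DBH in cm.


Formula: DBH = C / pi
DBH = 109.9 / pi
pi = 3.14159...
DBH = 35.0 cm

35.0


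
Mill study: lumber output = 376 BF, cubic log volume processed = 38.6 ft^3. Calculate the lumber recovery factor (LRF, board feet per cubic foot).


Formula: LRF = Lumber Output (BF) / Log Input (ft^3)
LRF = 376 BF / 38.6 ft^3
LRF = 9.74 BF/ft^3

9.74


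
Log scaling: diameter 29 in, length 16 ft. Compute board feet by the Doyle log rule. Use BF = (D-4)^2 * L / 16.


Doyle: BF = (D - 4)^2 * L / 16
Adjusted diameter = 29 - 4 = 25 in
(D-4)^2 = 25^2 = 625
BF = 625 * 16 / 16 = 625 BF

625


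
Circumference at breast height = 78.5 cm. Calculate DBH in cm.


Formula: DBH = C / pi
DBH = 78.5 / pi
pi = 3.14159...
DBH = 25.0 cm

25.0


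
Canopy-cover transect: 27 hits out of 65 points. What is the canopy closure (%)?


Formula: Canopy closure = covered points / total points * 100
Closure = 27 / 65 * 100
Closure = 0.4154 * 100 = 41.5%

41.5


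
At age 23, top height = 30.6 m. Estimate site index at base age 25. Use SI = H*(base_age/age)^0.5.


Formula: SI = H_dom * (base_age / age)^0.5
Age ratio = 25 / 23 = 1.08696
sqrt(age_ratio) = 1.04257
SI = 30.6 * 1.04257 = 31.9 m

31.9


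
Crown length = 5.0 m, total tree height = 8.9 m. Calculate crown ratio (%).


Formula: Crown Ratio = (Crown Length / Total Height) * 100
CR = (5.0 m / 8.9 m) * 100
CR = 0.5618 * 100 = 56.2%

56.2


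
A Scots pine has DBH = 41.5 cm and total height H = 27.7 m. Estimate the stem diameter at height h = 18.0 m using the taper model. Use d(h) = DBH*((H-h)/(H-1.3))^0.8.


Taper: d(h) = DBH * ((H - h) / (H - 1.3))^0.8
Numerator = H - h = 27.7 - 18.0 = 9.7 m
Denominator = H - 1.3 = 27.7 - 1.3 = 26.4 m
Ratio = 9.7 / 26.4 = 0.36742
d = 41.5 * 0.36742^0.8 = 18.6 cm

18.6


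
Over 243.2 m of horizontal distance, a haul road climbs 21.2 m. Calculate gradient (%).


Formula: Gradient = rise / run * 100
Gradient = 21.2 / 243.2 * 100 = 8.7%

8.7


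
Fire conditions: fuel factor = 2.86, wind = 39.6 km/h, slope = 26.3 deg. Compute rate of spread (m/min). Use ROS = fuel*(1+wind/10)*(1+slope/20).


Formula: ROS = fuel * (1 + wind/10) * (1 + slope/20)
Wind factor = 1 + 39.6/10 = 4.96
Slope factor = 1 + 26.3/20 = 2.315
ROS = 2.86 * 4.96 * 2.315 = 32.84 m/min

32.84


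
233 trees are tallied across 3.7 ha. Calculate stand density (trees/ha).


Formula: Stand Density = N_trees / Area_ha
Density = 233 trees / 3.7 ha
Density = 63 trees/ha

63


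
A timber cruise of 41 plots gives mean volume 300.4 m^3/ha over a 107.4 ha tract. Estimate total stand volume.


Formula: Total Volume = Mean Volume per ha * Total Area
Total Volume = 300.4 m^3/ha * 107.4 ha
Total Volume = 32263 m^3

32263


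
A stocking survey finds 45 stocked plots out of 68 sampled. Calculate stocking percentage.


Formula: Stocking % = stocked plots / total plots * 100
Stocking = 45 / 68 * 100
Stocking = 0.6618 * 100 = 66.2%

66.2


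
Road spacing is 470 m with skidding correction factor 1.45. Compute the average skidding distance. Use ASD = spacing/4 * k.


Formula: ASD = (spacing / 4) * correction
Uncorrected distance = spacing / 4 = 470 / 4 = 117.5 m
ASD = 117.5 * 1.45 = 170 m

170


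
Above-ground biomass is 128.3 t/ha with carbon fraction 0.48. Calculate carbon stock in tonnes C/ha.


Formula: Carbon Stock = Biomass * Carbon Fraction
C = 128.3 t/ha * 0.48
C = 61.6 t C/ha

61.6


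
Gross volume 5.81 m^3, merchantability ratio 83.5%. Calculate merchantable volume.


Formula: MV = V_total * (merchantable_pct / 100)
Merchantable fraction = 83.5% / 100 = 0.835
MV = 5.81 m^3 * 0.835 = 4.851 m^3

4.851


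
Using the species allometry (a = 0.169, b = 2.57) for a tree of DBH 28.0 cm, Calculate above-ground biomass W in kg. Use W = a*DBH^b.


Formula: W = a * DBH^b  (allometric power law)
DBH^b = 28.0^2.57 = 5238.3696
W = 0.169 * 5238.3696 = 885.3 kg

885.3


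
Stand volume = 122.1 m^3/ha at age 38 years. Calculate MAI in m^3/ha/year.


Formula: MAI = Total Volume / Stand Age
MAI = 122.1 m^3/ha / 38 years
MAI = 3.21 m^3/ha/year

3.21


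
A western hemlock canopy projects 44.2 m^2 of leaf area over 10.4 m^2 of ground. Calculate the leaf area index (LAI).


Formula: LAI = total leaf area / ground area  (dimensionless)
LAI = 44.2 m^2 / 10.4 m^2
LAI = 4.25

4.25


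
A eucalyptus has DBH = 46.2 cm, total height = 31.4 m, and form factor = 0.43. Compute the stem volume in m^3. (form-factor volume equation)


Formula: V = pi * (DBH/200)^2 * H * ff
Radius = DBH/200 = 46.2/200 = 0.231 m
Radius^2 = 0.231^2 = 0.053361 m^2
V = pi * 0.053361 * 31.4 * 0.43
V = 2.263 m^3

2.263


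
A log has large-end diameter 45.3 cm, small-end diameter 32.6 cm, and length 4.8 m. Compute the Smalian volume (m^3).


Smalian: V = (A1 + A2)/2 * L,  A = pi*(D/200)^2
A1 = pi*(45.3/200)^2 = 0.161171 m^2
A2 = pi*(32.6/200)^2 = 0.083469 m^2
V = (0.161171+0.083469)/2*4.8 = 0.5871 m^3

0.5871


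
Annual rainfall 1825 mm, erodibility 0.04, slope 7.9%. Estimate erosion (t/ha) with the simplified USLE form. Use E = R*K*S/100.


Formula: E = R * K * S / 100  (simplified USLE)
R * K = 1825 * 0.04 = 73.0
E = 73.0 * 7.9 / 100 = 5.77 t/ha

5.77


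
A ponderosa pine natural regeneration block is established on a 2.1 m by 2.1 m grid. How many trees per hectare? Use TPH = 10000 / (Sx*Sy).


Formula: TPH = 10000 m^2/ha / (spacing_x * spacing_y)
Area per tree = 2.1 m * 2.1 m = 4.41 m^2
TPH = 10000 / 4.41 = 2268 trees/ha

2268


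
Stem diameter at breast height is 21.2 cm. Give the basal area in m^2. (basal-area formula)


Formula: BA = pi * (DBH/2)^2 / 10000  (cm^2 to m^2)
Radius = DBH/2 = 21.2/2 = 10.6 cm
BA = pi * 10.6^2 / 10000
   = 352.9894 cm^2 / 10000
   = 0.0353 m^2

0.0353


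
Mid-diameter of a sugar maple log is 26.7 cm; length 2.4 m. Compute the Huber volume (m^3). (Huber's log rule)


Huber: V = Am * L,  Am = pi*(Dm/200)^2
Am = pi*(26.7/200)^2 = 0.05599 m^2
V = 0.05599*2.4 = 0.1344 m^3

0.1344


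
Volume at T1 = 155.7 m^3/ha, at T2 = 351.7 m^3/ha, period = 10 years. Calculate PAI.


Formula: PAI = (V_T2 - V_T1) / (T2 - T1)
Volume increment = 351.7 - 155.7 = 196.0 m^3/ha
PAI = 196.0 / 10 = 19.6 m^3/ha/year

19.6


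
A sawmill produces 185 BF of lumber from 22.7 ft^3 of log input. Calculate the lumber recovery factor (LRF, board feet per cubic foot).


Formula: LRF = Lumber Output (BF) / Log Input (ft^3)
LRF = 185 BF / 22.7 ft^3
LRF = 8.15 BF/ft^3

8.15


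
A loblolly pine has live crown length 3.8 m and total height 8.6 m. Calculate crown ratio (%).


Formula: Crown Ratio = (Crown Length / Total Height) * 100
CR = (3.8 m / 8.6 m) * 100
CR = 0.4419 * 100 = 44.2%

44.2


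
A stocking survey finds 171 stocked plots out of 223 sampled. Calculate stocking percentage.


Formula: Stocking % = stocked plots / total plots * 100
Stocking = 171 / 223 * 100
Stocking = 0.7668 * 100 = 76.7%

76.7


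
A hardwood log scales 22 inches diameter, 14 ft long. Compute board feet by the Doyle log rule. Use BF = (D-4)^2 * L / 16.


Doyle: BF = (D - 4)^2 * L / 16
Adjusted diameter = 22 - 4 = 18 in
(D-4)^2 = 18^2 = 324
BF = 324 * 14 / 16 = 284 BF

284


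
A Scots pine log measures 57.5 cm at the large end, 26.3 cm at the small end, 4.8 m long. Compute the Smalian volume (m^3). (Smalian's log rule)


Smalian: V = (A1 + A2)/2 * L,  A = pi*(D/200)^2
A1 = pi*(57.5/200)^2 = 0.259672 m^2
A2 = pi*(26.3/200)^2 = 0.054325 m^2
V = (0.259672+0.054325)/2*4.8 = 0.7536 m^3

0.7536


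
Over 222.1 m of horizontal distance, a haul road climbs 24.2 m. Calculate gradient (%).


Formula: Gradient = rise / run * 100
Gradient = 24.2 / 222.1 * 100 = 10.9%

10.9


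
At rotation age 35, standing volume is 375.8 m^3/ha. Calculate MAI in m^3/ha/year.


Formula: MAI = Total Volume / Stand Age
MAI = 375.8 m^3/ha / 35 years
MAI = 10.74 m^3/ha/year

10.74


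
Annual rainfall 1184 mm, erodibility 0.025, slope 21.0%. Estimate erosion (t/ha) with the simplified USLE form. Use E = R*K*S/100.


Formula: E = R * K * S / 100  (simplified USLE)
R * K = 1184 * 0.025 = 29.6
E = 29.6 * 21.0 / 100 = 6.22 t/ha

6.22


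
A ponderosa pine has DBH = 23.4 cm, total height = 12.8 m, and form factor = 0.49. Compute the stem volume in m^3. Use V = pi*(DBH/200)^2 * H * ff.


Formula: V = pi * (DBH/200)^2 * H * ff
Radius = DBH/200 = 23.4/200 = 0.117 m
Radius^2 = 0.117^2 = 0.013689 m^2
V = pi * 0.013689 * 12.8 * 0.49
V = 0.27 m^3

0.27


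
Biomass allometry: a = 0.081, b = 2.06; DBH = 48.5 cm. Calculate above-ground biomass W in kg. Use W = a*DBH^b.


Formula: W = a * DBH^b  (allometric power law)
DBH^b = 48.5^2.06 = 2969.1216
W = 0.081 * 2969.1216 = 240.5 kg

240.5


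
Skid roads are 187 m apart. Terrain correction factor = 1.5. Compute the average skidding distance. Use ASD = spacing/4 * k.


Formula: ASD = (spacing / 4) * correction
Uncorrected distance = spacing / 4 = 187 / 4 = 46.75 m
ASD = 46.75 * 1.5 = 70 m

70


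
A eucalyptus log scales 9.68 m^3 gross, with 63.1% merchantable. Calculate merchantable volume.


Formula: MV = V_total * (merchantable_pct / 100)
Merchantable fraction = 63.1% / 100 = 0.631
MV = 9.68 m^3 * 0.631 = 6.108 m^3

6.108


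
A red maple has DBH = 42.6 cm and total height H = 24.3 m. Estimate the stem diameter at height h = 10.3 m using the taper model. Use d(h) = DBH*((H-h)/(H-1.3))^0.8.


Taper: d(h) = DBH * ((H - h) / (H - 1.3))^0.8
Numerator = H - h = 24.3 - 10.3 = 14.0 m
Denominator = H - 1.3 = 24.3 - 1.3 = 23.0 m
Ratio = 14.0 / 23.0 = 0.6087
d = 42.6 * 0.6087^0.8 = 28.6 cm

28.6


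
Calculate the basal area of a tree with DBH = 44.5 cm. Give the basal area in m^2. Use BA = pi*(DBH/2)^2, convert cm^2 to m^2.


Formula: BA = pi * (DBH/2)^2 / 10000  (cm^2 to m^2)
Radius = DBH/2 = 44.5/2 = 22.25 cm
BA = pi * 22.25^2 / 10000
   = 1555.2847 cm^2 / 10000
   = 0.1555 m^2

0.1555


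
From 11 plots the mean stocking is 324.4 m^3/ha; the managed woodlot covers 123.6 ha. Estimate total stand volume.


Formula: Total Volume = Mean Volume per ha * Total Area
Total Volume = 324.4 m^3/ha * 123.6 ha
Total Volume = 40096 m^3

40096


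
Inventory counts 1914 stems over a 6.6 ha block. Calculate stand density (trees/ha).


Formula: Stand Density = N_trees / Area_ha
Density = 1914 trees / 6.6 ha
Density = 290 trees/ha

290


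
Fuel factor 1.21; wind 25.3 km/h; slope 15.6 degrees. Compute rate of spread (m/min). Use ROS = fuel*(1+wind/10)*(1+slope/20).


Formula: ROS = fuel * (1 + wind/10) * (1 + slope/20)
Wind factor = 1 + 25.3/10 = 3.53
Slope factor = 1 + 15.6/20 = 1.78
ROS = 1.21 * 3.53 * 1.78 = 7.6 m/min

7.6


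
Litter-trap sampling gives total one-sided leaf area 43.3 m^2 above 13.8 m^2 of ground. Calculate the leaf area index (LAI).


Formula: LAI = total leaf area / ground area  (dimensionless)
LAI = 43.3 m^2 / 13.8 m^2
LAI = 3.14

3.14


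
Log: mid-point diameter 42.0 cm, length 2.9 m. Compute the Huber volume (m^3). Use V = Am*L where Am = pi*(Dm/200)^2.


Huber: V = Am * L,  Am = pi*(Dm/200)^2
Am = pi*(42.0/200)^2 = 0.138544 m^2
V = 0.138544*2.9 = 0.4018 m^3

0.4018


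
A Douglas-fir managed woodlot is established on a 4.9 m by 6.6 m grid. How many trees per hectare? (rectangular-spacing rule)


Formula: TPH = 10000 m^2/ha / (spacing_x * spacing_y)
Area per tree = 4.9 m * 6.6 m = 32.34 m^2
TPH = 10000 / 32.34 = 309 trees/ha

309


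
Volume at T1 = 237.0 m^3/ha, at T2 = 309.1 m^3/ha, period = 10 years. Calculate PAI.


Formula: PAI = (V_T2 - V_T1) / (T2 - T1)
Volume increment = 309.1 - 237.0 = 72.1 m^3/ha
PAI = 72.1 / 10 = 7.21 m^3/ha/year

7.21


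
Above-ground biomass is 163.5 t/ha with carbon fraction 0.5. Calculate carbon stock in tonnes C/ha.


Formula: Carbon Stock = Biomass * Carbon Fraction
C = 163.5 t/ha * 0.5
C = 81.8 t C/ha

81.8


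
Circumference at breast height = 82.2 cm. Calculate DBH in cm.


Formula: DBH = C / pi
DBH = 82.2 / pi
pi = 3.14159...
DBH = 26.2 cm

26.2


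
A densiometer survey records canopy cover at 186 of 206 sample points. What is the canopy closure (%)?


Formula: Canopy closure = covered points / total points * 100
Closure = 186 / 206 * 100
Closure = 0.9029 * 100 = 90.3%

90.3


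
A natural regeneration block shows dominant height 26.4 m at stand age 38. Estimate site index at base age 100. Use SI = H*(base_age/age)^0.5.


Formula: SI = H_dom * (base_age / age)^0.5
Age ratio = 100 / 38 = 2.63158
sqrt(age_ratio) = 1.62221
SI = 26.4 * 1.62221 = 42.8 m

42.8


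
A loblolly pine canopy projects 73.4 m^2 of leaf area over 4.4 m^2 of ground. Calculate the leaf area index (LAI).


Formula: LAI = total leaf area / ground area  (dimensionless)
LAI = 73.4 m^2 / 4.4 m^2
LAI = 16.68

16.68


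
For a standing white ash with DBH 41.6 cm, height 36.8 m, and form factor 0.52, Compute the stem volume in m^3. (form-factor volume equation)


Formula: V = pi * (DBH/200)^2 * H * ff
Radius = DBH/200 = 41.6/200 = 0.208 m
Radius^2 = 0.208^2 = 0.043264 m^2
V = pi * 0.043264 * 36.8 * 0.52
V = 2.601 m^3

2.601


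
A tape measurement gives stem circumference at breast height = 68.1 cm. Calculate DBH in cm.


Formula: DBH = C / pi
DBH = 68.1 / pi
pi = 3.14159...
DBH = 21.7 cm

21.7


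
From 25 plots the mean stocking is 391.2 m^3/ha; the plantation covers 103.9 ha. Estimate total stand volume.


Formula: Total Volume = Mean Volume per ha * Total Area
Total Volume = 391.2 m^3/ha * 103.9 ha
Total Volume = 40646 m^3

40646


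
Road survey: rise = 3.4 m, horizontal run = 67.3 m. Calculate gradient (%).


Formula: Gradient = rise / run * 100
Gradient = 3.4 / 67.3 * 100 = 5.1%

5.1


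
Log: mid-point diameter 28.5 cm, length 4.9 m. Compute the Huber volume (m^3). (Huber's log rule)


Huber: V = Am * L,  Am = pi*(Dm/200)^2
Am = pi*(28.5/200)^2 = 0.063794 m^2
V = 0.063794*4.9 = 0.3126 m^3

0.3126


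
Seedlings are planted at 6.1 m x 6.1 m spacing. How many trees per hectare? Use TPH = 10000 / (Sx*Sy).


Formula: TPH = 10000 m^2/ha / (spacing_x * spacing_y)
Area per tree = 6.1 m * 6.1 m = 37.21 m^2
TPH = 10000 / 37.21 = 269 trees/ha

269


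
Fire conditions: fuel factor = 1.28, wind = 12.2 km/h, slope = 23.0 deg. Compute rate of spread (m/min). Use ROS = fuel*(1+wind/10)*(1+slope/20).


Formula: ROS = fuel * (1 + wind/10) * (1 + slope/20)
Wind factor = 1 + 12.2/10 = 2.22
Slope factor = 1 + 23.0/20 = 2.15
ROS = 1.28 * 2.22 * 2.15 = 6.11 m/min

6.11


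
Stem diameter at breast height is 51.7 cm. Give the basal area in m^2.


Formula: BA = pi * (DBH/2)^2 / 10000  (cm^2 to m^2)
Radius = DBH/2 = 51.7/2 = 25.85 cm
BA = pi * 25.85^2 / 10000
   = 2099.2829 cm^2 / 10000
   = 0.2099 m^2

0.2099


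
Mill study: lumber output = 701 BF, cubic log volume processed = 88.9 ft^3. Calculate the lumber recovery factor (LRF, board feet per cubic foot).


Formula: LRF = Lumber Output (BF) / Log Input (ft^3)
LRF = 701 BF / 88.9 ft^3
LRF = 7.89 BF/ft^3

7.89


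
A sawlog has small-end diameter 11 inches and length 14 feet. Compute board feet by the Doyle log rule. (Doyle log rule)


Doyle: BF = (D - 4)^2 * L / 16
Adjusted diameter = 11 - 4 = 7 in
(D-4)^2 = 7^2 = 49
BF = 49 * 14 / 16 = 43 BF

43


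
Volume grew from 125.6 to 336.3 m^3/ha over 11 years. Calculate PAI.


Formula: PAI = (V_T2 - V_T1) / (T2 - T1)
Volume increment = 336.3 - 125.6 = 210.7 m^3/ha
PAI = 210.7 / 11 = 19.15 m^3/ha/year

19.15


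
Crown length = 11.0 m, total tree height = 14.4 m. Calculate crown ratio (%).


Formula: Crown Ratio = (Crown Length / Total Height) * 100
CR = (11.0 m / 14.4 m) * 100
CR = 0.7639 * 100 = 76.4%

76.4


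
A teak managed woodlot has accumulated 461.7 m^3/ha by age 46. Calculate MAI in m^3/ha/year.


Formula: MAI = Total Volume / Stand Age
MAI = 461.7 m^3/ha / 46 years
MAI = 10.04 m^3/ha/year

10.04


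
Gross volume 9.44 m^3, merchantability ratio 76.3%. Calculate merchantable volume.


Formula: MV = V_total * (merchantable_pct / 100)
Merchantable fraction = 76.3% / 100 = 0.763
MV = 9.44 m^3 * 0.763 = 7.203 m^3

7.203


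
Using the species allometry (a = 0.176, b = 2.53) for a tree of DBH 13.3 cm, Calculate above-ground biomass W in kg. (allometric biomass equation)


Formula: W = a * DBH^b  (allometric power law)
DBH^b = 13.3^2.53 = 697.1796
W = 0.176 * 697.1796 = 122.7 kg

122.7


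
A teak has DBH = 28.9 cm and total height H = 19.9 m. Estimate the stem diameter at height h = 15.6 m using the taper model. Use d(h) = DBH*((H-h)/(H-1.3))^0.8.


Taper: d(h) = DBH * ((H - h) / (H - 1.3))^0.8
Numerator = H - h = 19.9 - 15.6 = 4.3 m
Denominator = H - 1.3 = 19.9 - 1.3 = 18.6 m
Ratio = 4.3 / 18.6 = 0.23118
d = 28.9 * 0.23118^0.8 = 9.0 cm

9.0


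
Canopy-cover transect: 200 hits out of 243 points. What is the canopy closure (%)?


Formula: Canopy closure = covered points / total points * 100
Closure = 200 / 243 * 100
Closure = 0.823 * 100 = 82.3%

82.3


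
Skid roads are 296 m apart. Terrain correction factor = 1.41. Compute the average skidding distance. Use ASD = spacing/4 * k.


Formula: ASD = (spacing / 4) * correction
Uncorrected distance = spacing / 4 = 296 / 4 = 74 m
ASD = 74 * 1.41 = 104 m

104


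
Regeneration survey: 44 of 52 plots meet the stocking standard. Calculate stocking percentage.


Formula: Stocking % = stocked plots / total plots * 100
Stocking = 44 / 52 * 100
Stocking = 0.8462 * 100 = 84.6%

84.6


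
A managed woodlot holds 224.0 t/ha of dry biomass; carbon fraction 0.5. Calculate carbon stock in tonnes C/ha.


Formula: Carbon Stock = Biomass * Carbon Fraction
C = 224.0 t/ha * 0.5
C = 112.0 t C/ha

112.0


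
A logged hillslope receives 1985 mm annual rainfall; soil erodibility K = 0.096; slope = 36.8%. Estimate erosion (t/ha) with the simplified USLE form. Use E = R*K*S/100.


Formula: E = R * K * S / 100  (simplified USLE)
R * K = 1985 * 0.096 = 190.56
E = 190.56 * 36.8 / 100 = 70.13 t/ha

70.13


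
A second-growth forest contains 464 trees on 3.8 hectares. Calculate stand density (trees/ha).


Formula: Stand Density = N_trees / Area_ha
Density = 464 trees / 3.8 ha
Density = 122 trees/ha

122


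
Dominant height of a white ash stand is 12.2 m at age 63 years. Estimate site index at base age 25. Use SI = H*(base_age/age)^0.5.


Formula: SI = H_dom * (base_age / age)^0.5
Age ratio = 25 / 63 = 0.39683
sqrt(age_ratio) = 0.62994
SI = 12.2 * 0.62994 = 7.7 m

7.7


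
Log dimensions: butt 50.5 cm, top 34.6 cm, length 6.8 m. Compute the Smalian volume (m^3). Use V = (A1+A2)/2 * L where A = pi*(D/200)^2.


Smalian: V = (A1 + A2)/2 * L,  A = pi*(D/200)^2
A1 = pi*(50.5/200)^2 = 0.200296 m^2
A2 = pi*(34.6/200)^2 = 0.094025 m^2
V = (0.200296+0.094025)/2*6.8 = 1.0007 m^3

1.0007


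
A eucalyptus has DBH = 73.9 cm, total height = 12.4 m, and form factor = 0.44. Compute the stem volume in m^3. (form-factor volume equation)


Formula: V = pi * (DBH/200)^2 * H * ff
Radius = DBH/200 = 73.9/200 = 0.3695 m
Radius^2 = 0.3695^2 = 0.13653025 m^2
V = pi * 0.13653025 * 12.4 * 0.44
V = 2.34 m^3

2.34


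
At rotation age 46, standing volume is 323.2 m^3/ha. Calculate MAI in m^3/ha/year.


Formula: MAI = Total Volume / Stand Age
MAI = 323.2 m^3/ha / 46 years
MAI = 7.03 m^3/ha/year

7.03


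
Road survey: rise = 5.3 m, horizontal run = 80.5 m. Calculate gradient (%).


Formula: Gradient = rise / run * 100
Gradient = 5.3 / 80.5 * 100 = 6.6%

6.6


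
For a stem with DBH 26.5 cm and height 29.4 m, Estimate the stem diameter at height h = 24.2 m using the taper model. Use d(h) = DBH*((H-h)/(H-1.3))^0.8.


Taper: d(h) = DBH * ((H - h) / (H - 1.3))^0.8
Numerator = H - h = 29.4 - 24.2 = 5.2 m
Denominator = H - 1.3 = 29.4 - 1.3 = 28.1 m
Ratio = 5.2 / 28.1 = 0.18505
d = 26.5 * 0.18505^0.8 = 6.9 cm

6.9


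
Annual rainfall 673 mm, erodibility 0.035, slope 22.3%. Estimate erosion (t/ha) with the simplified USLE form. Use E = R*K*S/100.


Formula: E = R * K * S / 100  (simplified USLE)
R * K = 673 * 0.035 = 23.555
E = 23.555 * 22.3 / 100 = 5.25 t/ha

5.25


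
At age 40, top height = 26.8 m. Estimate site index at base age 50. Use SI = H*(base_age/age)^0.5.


Formula: SI = H_dom * (base_age / age)^0.5
Age ratio = 50 / 40 = 1.25
sqrt(age_ratio) = 1.11803
SI = 26.8 * 1.11803 = 30.0 m

30.0


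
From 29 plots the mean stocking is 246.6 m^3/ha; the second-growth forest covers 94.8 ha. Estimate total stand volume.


Formula: Total Volume = Mean Volume per ha * Total Area
Total Volume = 246.6 m^3/ha * 94.8 ha
Total Volume = 23378 m^3

23378


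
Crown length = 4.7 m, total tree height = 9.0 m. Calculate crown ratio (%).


Formula: Crown Ratio = (Crown Length / Total Height) * 100
CR = (4.7 m / 9.0 m) * 100
CR = 0.5222 * 100 = 52.2%

52.2


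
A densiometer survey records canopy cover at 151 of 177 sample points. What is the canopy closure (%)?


Formula: Canopy closure = covered points / total points * 100
Closure = 151 / 177 * 100
Closure = 0.8531 * 100 = 85.3%

85.3
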